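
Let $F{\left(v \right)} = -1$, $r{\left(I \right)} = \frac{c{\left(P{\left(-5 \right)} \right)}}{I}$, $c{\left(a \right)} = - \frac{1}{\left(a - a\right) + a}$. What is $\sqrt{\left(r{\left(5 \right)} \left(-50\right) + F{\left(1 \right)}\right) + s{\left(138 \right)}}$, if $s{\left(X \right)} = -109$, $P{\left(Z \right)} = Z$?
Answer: $4 i \sqrt{7} \approx 10.583 i$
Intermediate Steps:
$c{\left(a \right)} = - \frac{1}{a}$ ($c{\left(a \right)} = - \frac{1}{0 + a} = - \frac{1}{a}$)
$r{\left(I \right)} = \frac{1}{5 I}$ ($r{\left(I \right)} = \frac{\left(-1\right) \frac{1}{-5}}{I} = \frac{\left(-1\right) \left(- \frac{1}{5}\right)}{I} = \frac{1}{5 I}$)
$\sqrt{\left(r{\left(5 \right)} \left(-50\right) + F{\left(1 \right)}\right) + s{\left(138 \right)}} = \sqrt{\left(\frac{1}{5 \cdot 5} \left(-50\right) - 1\right) - 109} = \sqrt{\left(\frac{1}{5} \cdot \frac{1}{5} \left(-50\right) - 1\right) - 109} = \sqrt{\left(\frac{1}{25} \left(-50\right) - 1\right) - 109} = \sqrt{\left(-2 - 1\right) - 109} = \sqrt{-3 - 109} = \sqrt{-112} = 4 i \sqrt{7}$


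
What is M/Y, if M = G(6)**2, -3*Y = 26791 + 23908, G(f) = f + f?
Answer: -432/50699 ≈ -0.0085209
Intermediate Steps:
G(f) = 2*f
Y = -50699/3 (Y = -(26791 + 23908)/3 = -1/3*50699 = -50699/3 ≈ -16900.)
M = 144 (M = (2*6)**2 = 12**2 = 144)
M/Y = 144/(-50699/3) = 144*(-3/50699) = -432/50699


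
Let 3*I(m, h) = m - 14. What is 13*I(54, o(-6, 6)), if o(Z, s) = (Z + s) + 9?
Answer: 520/3 ≈ 173.33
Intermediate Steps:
o(Z, s) = 9 + Z + s
I(m, h) = -14/3 + m/3 (I(m, h) = (m - 14)/3 = (-14 + m)/3 = -14/3 + m/3)
13*I(54, o(-6, 6)) = 13*(-14/3 + (⅓)*54) = 13*(-14/3 + 18) = 13*(40/3) = 520/3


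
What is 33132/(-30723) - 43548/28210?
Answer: -4919002/1875965 ≈ -2.6221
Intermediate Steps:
33132/(-30723) - 43548/28210 = 33132*(-1/30723) - 43548*1/28210 = -1004/931 - 21774/14105 = -4919002/1875965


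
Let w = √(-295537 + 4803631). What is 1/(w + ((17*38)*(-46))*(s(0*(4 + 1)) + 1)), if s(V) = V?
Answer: -874/25839193 - √4508094/878532562 ≈ -3.6241e-5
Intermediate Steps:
w = √4508094 ≈ 2123.2
1/(w + ((17*38)*(-46))*(s(0*(4 + 1)) + 1)) = 1/(√4508094 + ((17*38)*(-46))*(0*(4 + 1) + 1)) = 1/(√4508094 + (646*(-46))*(0*5 + 1)) = 1/(√4508094 - 29716*(0 + 1)) = 1/(√4508094 - 29716*1) = 1/(√4508094 - 29716) = 1/(-29716 + √4508094)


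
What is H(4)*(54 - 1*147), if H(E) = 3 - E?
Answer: 93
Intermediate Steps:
H(4)*(54 - 1*147) = (3 - 1*4)*(54 - 1*147) = (3 - 4)*(54 - 147) = -1*(-93) = 93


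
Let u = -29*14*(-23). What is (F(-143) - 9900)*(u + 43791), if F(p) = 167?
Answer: -517104557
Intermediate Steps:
u = 9338 (u = -406*(-23) = 9338)
(F(-143) - 9900)*(u + 43791) = (167 - 9900)*(9338 + 43791) = -9733*53129 = -517104557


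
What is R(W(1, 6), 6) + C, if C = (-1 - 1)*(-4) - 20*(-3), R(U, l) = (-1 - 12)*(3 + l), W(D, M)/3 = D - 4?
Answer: -49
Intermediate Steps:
W(D, M) = -12 + 3*D (W(D, M) = 3*(D - 4) = 3*(-4 + D) = -12 + 3*D)
R(U, l) = -39 - 13*l (R(U, l) = -13*(3 + l) = -39 - 13*l)
C = 68 (C = -2*(-4) + 60 = 8 + 60 = 68)
R(W(1, 6), 6) + C = (-39 - 13*6) + 68 = (-39 - 78) + 68 = -117 + 68 = -49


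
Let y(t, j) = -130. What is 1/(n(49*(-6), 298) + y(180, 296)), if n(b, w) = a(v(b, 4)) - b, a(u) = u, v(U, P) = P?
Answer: 1/168 ≈ 0.0059524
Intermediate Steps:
n(b, w) = 4 - b
1/(n(49*(-6), 298) + y(180, 296)) = 1/((4 - 49*(-6)) - 130) = 1/((4 - 1*(-294)) - 130) = 1/((4 + 294) - 130) = 1/(298 - 130) = 1/168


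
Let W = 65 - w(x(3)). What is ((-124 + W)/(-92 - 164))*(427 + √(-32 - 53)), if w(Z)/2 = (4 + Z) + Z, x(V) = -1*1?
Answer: 26901/256 + 63*I*√85/256 ≈ 105.08 + 2.2689*I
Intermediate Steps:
x(V) = -1
w(Z) = 8 + 4*Z (w(Z) = 2*((4 + Z) + Z) = 2*(4 + 2*Z) = 8 + 4*Z)
W = 61 (W = 65 - (8 + 4*(-1)) = 65 - (8 - 4) = 65 - 1*4 = 65 - 4 = 61)
((-124 + W)/(-92 - 164))*(427 + √(-32 - 53)) = ((-124 + 61)/(-92 - 164))*(427 + √(-32 - 53)) = (-63/(-256))*(427 + √(-85)) = (-63*(-1/256))*(427 + I*√85) = 63*(427 + I*√85)/256 = 26901/256 + 63*I*√85/256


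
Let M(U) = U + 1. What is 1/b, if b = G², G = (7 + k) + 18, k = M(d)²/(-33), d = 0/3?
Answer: 1089/678976 ≈ 0.0016039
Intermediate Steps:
d = 0 (d = 0*(⅓) = 0)
M(U) = 1 + U
k = -1/33 (k = (1 + 0)²/(-33) = 1²*(-1/33) = 1*(-1/33) = -1/33 ≈ -0.030303)
G = 824/33 (G = (7 - 1/33) + 18 = 230/33 + 18 = 824/33 ≈ 24.970)
b = 678976/1089 (b = (824/33)² = 678976/1089 ≈ 623.49)
1/b = 1/(678976/1089) = 1089/678976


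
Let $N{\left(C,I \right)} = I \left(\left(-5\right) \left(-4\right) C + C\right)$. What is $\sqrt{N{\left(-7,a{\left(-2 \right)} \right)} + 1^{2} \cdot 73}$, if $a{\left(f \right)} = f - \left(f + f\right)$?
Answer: $i \sqrt{221} \approx 14.866 i$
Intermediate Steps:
$a{\left(f \right)} = - f$ ($a{\left(f \right)} = f - 2 f = - f$)
$N{\left(C,I \right)} = 21 C I$ ($N{\left(C,I \right)} = I \left(20 C + C\right) = I 21 C = 21 C I$)
$\sqrt{N{\left(-7,a{\left(-2 \right)} \right)} + 1^{2} \cdot 73} = \sqrt{21 \left(-7\right) \left(\left(-1\right) \left(-2\right)\right) + 1^{2} \cdot 73} = \sqrt{21 \left(-7\right) 2 + 1 \cdot 73} = \sqrt{-294 + 73} = \sqrt{-221} = i \sqrt{221}$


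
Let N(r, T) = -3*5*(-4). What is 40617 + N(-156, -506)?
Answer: 40677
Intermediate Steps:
N(r, T) = 60 (N(r, T) = -15*(-4) = 60)
40617 + N(-156, -506) = 40617 + 60 = 40677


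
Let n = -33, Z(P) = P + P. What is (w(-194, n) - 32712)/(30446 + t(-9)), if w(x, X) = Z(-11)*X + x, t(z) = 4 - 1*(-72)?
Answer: -16090/15261 ≈ -1.0543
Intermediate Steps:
t(z) = 76 (t(z) = 4 + 72 = 76)
Z(P) = 2*P
w(x, X) = x - 22*X (w(x, X) = (2*(-11))*X + x = -22*X + x = x - 22*X)
(w(-194, n) - 32712)/(30446 + t(-9)) = ((-194 - 22*(-33)) - 32712)/(30446 + 76) = ((-194 + 726) - 32712)/30522 = (532 - 32712)*(1/30522) = -32180*1/30522 = -16090/15261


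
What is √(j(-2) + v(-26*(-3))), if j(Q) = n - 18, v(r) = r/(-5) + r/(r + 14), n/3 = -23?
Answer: I*√5382690/230 ≈ 10.087*I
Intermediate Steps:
n = -69 (n = 3*(-23) = -69)
v(r) = -r/5 + r/(14 + r) (v(r) = r*(-⅕) + r/(14 + r) = -r/5 + r/(14 + r))
j(Q) = -87 (j(Q) = -69 - 18 = -87)
√(j(-2) + v(-26*(-3))) = √(-87 - (-26*(-3))*(9 - 26*(-3))/(70 + 5*(-26*(-3)))) = √(-87 - 1*78*(9 + 78)/(70 + 5*78)) = √(-87 - 1*78*87/(70 + 390)) = √(-87 - 1*78*87/460) = √(-87 - 1*78*1/460*87) = √(-87 - 3393/230) = √(-23403/230) = I*√5382690/230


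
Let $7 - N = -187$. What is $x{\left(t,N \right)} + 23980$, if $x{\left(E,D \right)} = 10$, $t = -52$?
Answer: $23990$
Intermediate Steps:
$N = 194$ ($N = 7 - -187 = 7 + 187 = 194$)
$x{\left(t,N \right)} + 23980 = 10 + 23980 = 23990$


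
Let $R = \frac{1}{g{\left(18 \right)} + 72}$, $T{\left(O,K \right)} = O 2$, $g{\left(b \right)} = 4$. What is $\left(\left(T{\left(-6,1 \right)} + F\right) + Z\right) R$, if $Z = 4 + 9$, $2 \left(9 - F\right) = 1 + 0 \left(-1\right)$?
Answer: $\frac{1}{8} \approx 0.125$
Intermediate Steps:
$F = \frac{17}{2}$ ($F = 9 - \frac{1 + 0 \left(-1\right)}{2} = 9 - \frac{1 + 0}{2} = 9 - \frac{1}{2} = \frac{17}{2} \approx 8.5$)
$T{\left(O,K \right)} = 2 O$
$Z = 13$
$R = \frac{1}{76}$ ($R = \frac{1}{4 + 72} = \frac{1}{76} \approx 0.013158$)
$\left(\left(T{\left(-6,1 \right)} + F\right) + Z\right) R = \left(\left(2 \left(-6\right) + \frac{17}{2}\right) + 13\right) \frac{1}{76} = \left(\left(-12 + \frac{17}{2}\right) + 13\right) \frac{1}{76} = \left(- \frac{7}{2} + 13\right) \frac{1}{76} = \frac{19}{2} \cdot \frac{1}{76} = \frac{1}{8}$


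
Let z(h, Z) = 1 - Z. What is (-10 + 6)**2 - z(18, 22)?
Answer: 37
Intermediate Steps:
(-10 + 6)**2 - z(18, 22) = (-10 + 6)**2 - (1 - 1*22) = (-4)**2 - (1 - 22) = 16 - 1*(-21) = 16 + 21 = 37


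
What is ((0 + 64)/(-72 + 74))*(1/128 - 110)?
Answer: -14079/4 ≈ -3519.8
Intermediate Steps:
((0 + 64)/(-72 + 74))*(1/128 - 110) = (64/2)*(1/128 - 110) = (64*(1/2))*(-14079/128) = 32*(-14079/128) = -14079/4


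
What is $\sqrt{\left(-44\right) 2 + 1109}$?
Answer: $\sqrt{1021} \approx 31.953$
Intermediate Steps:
$\sqrt{\left(-44\right) 2 + 1109} = \sqrt{-88 + 1109} = \sqrt{1021}$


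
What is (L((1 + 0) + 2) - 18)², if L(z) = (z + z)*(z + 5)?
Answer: 900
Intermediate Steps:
L(z) = 2*z*(5 + z) (L(z) = (2*z)*(5 + z) = 2*z*(5 + z))
(L((1 + 0) + 2) - 18)² = (2*((1 + 0) + 2)*(5 + ((1 + 0) + 2)) - 18)² = (2*(1 + 2)*(5 + (1 + 2)) - 18)² = (2*3*(5 + 3) - 18)² = (2*3*8 - 18)² = (48 - 18)² = 30² = 900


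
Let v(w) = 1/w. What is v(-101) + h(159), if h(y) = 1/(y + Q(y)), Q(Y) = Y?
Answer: -217/32118 ≈ -0.0067563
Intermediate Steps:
h(y) = 1/(2*y) (h(y) = 1/(y + y) = 1/(2*y))
v(-101) + h(159) = 1/(-101) + (1/2)/159 = -1/101 + (1/2)*(1/159) = -1/101 + 1/318 = -217/32118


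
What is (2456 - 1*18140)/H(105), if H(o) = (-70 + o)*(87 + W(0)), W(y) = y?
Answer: -5228/1015 ≈ -5.1507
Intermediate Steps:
H(o) = -6090 + 87*o (H(o) = (-70 + o)*(87 + 0) = (-70 + o)*87 = -6090 + 87*o)
(2456 - 1*18140)/H(105) = (2456 - 1*18140)/(-6090 + 87*105) = (2456 - 18140)/(-6090 + 9135) = -15684/3045 = -15684*1/3045 = -5228/1015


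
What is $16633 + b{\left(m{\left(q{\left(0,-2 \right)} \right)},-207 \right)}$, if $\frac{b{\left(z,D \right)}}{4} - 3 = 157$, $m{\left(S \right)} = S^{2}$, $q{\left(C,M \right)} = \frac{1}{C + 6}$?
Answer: $17273$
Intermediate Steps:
$q{\left(C,M \right)} = \frac{1}{6 + C}$
$b{\left(z,D \right)} = 640$ ($b{\left(z,D \right)} = 12 + 4 \cdot 157 = 12 + 628 = 640$)
$16633 + b{\left(m{\left(q{\left(0,-2 \right)} \right)},-207 \right)} = 16633 + 640 = 17273$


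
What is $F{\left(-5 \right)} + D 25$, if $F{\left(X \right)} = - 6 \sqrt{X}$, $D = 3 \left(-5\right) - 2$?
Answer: $-425 - 6 i \sqrt{5} \approx -425.0 - 13.416 i$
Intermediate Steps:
$D = -17$ ($D = -15 - 2 = -17$)
$F{\left(-5 \right)} + D 25 = - 6 \sqrt{-5} - 425 = - 6 i \sqrt{5} - 425 = -425 - 6 i \sqrt{5}$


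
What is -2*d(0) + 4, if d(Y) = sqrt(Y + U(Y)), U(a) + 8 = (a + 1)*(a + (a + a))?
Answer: 4 - 4*I*sqrt(2) ≈ 4.0 - 5.6569*I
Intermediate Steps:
U(a) = -8 + 3*a*(1 + a) (U(a) = -8 + (a + 1)*(a + (a + a)) = -8 + (1 + a)*(a + 2*a) = -8 + (1 + a)*(3*a) = -8 + 3*a*(1 + a))
d(Y) = sqrt(-8 + 3*Y**2 + 4*Y) (d(Y) = sqrt(Y + (-8 + 3*Y + 3*Y**2)) = sqrt(-8 + 3*Y**2 + 4*Y))
-2*d(0) + 4 = -2*sqrt(-8 + 3*0**2 + 4*0) + 4 = -2*sqrt(-8 + 3*0 + 0) + 4 = -2*sqrt(-8 + 0 + 0) + 4 = -4*I*sqrt(2) + 4 = 4 - 4*I*sqrt(2)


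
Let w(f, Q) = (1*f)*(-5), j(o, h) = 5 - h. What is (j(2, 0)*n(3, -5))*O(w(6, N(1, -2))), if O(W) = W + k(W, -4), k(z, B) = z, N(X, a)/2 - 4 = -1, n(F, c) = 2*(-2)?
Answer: 1200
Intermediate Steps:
n(F, c) = -4
N(X, a) = 6 (N(X, a) = 8 + 2*(-1) = 8 - 2 = 6)
w(f, Q) = -5*f (w(f, Q) = f*(-5) = -5*f)
O(W) = 2*W (O(W) = W + W = 2*W)
(j(2, 0)*n(3, -5))*O(w(6, N(1, -2))) = ((5 - 1*0)*(-4))*(2*(-5*6)) = ((5 + 0)*(-4))*(2*(-30)) = (5*(-4))*(-60) = -20*(-60) = 1200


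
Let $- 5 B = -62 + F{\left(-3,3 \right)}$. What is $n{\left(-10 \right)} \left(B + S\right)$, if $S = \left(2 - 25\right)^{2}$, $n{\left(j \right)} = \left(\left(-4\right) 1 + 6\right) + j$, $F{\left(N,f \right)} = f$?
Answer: $- \frac{21632}{5} \approx -4326.4$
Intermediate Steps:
$n{\left(j \right)} = 2 + j$ ($n{\left(j \right)} = \left(-4 + 6\right) + j = 2 + j$)
$S = 529$ ($S = \left(2 - 25\right)^{2} = \left(-23\right)^{2} = 529$)
$B = \frac{59}{5}$ ($B = - \frac{-62 + 3}{5} = \left(- \frac{1}{5}\right) \left(-59\right) = \frac{59}{5} \approx 11.8$)
$n{\left(-10 \right)} \left(B + S\right) = \left(2 - 10\right) \left(\frac{59}{5} + 529\right) = \left(-8\right) \frac{2704}{5} = - \frac{21632}{5}$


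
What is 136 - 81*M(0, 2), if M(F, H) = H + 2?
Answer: -188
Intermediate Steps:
M(F, H) = 2 + H
136 - 81*M(0, 2) = 136 - 81*(2 + 2) = 136 - 81*4 = 136 - 324 = -188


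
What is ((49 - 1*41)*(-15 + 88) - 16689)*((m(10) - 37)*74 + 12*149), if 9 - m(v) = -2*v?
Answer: -19261580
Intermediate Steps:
m(v) = 9 + 2*v (m(v) = 9 - (-2)*v = 9 + 2*v)
((49 - 1*41)*(-15 + 88) - 16689)*((m(10) - 37)*74 + 12*149) = ((49 - 1*41)*(-15 + 88) - 16689)*(((9 + 2*10) - 37)*74 + 12*149) = ((49 - 41)*73 - 16689)*(((9 + 20) - 37)*74 + 1788) = (8*73 - 16689)*((29 - 37)*74 + 1788) = (584 - 16689)*(-8*74 + 1788) = -16105*(-592 + 1788) = -16105*1196 = -19261580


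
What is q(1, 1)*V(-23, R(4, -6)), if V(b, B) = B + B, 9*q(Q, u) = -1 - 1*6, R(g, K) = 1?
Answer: -14/9 ≈ -1.5556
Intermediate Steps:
q(Q, u) = -7/9 (q(Q, u) = (-1 - 1*6)/9 = (-1 - 6)/9 = (⅑)*(-7) = -7/9)
V(b, B) = 2*B
q(1, 1)*V(-23, R(4, -6)) = -14/9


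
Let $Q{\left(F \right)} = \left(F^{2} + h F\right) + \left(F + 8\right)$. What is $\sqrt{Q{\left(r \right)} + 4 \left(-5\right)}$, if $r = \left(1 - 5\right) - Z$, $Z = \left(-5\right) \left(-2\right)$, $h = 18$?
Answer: $i \sqrt{82} \approx 9.0554 i$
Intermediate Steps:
$Z = 10$
$r = -14$ ($r = \left(1 - 5\right) - 10 = -4 - 10 = -14$)
$Q{\left(F \right)} = 8 + F^{2} + 19 F$ ($Q{\left(F \right)} = \left(F^{2} + 18 F\right) + \left(F + 8\right) = \left(F^{2} + 18 F\right) + \left(8 + F\right) = 8 + F^{2} + 19 F$)
$\sqrt{Q{\left(r \right)} + 4 \left(-5\right)} = \sqrt{\left(8 + \left(-14\right)^{2} + 19 \left(-14\right)\right) + 4 \left(-5\right)} = \sqrt{\left(8 + 196 - 266\right) - 20} = \sqrt{-62 - 20} = \sqrt{-82} = i \sqrt{82}$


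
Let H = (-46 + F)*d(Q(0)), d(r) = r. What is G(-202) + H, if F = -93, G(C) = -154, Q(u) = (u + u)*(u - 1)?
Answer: -154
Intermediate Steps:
Q(u) = 2*u*(-1 + u) (Q(u) = (2*u)*(-1 + u) = 2*u*(-1 + u))
H = 0 (H = (-46 - 93)*(2*0*(-1 + 0)) = -278*0*(-1) = -139*0 = 0)
G(-202) + H = -154 + 0 = -154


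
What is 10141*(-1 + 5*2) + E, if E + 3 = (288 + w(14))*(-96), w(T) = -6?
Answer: 64194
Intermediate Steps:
E = -27075 (E = -3 + (288 - 6)*(-96) = -3 + 282*(-96) = -3 - 27072 = -27075)
10141*(-1 + 5*2) + E = 10141*(-1 + 5*2) - 27075 = 10141*(-1 + 10) - 27075 = 10141*9 - 27075 = 91269 - 27075 = 64194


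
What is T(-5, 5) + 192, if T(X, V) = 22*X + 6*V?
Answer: 112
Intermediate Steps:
T(X, V) = 6*V + 22*X
T(-5, 5) + 192 = (6*5 + 22*(-5)) + 192 = (30 - 110) + 192 = -80 + 192 = 112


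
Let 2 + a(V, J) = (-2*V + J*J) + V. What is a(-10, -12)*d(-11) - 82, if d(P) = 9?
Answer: 1286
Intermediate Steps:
a(V, J) = -2 + J² - V (a(V, J) = -2 + ((-2*V + J*J) + V) = -2 + ((-2*V + J²) + V) = -2 + ((J² - 2*V) + V) = -2 + (J² - V) = -2 + J² - V)
a(-10, -12)*d(-11) - 82 = (-2 + (-12)² - 1*(-10))*9 - 82 = (-2 + 144 + 10)*9 - 82 = 152*9 - 82 = 1368 - 82 = 1286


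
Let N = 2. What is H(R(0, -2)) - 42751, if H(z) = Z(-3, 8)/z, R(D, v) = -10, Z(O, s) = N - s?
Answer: -213752/5 ≈ -42750.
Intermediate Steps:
Z(O, s) = 2 - s
H(z) = -6/z (H(z) = (2 - 1*8)/z = (2 - 8)/z = -6/z)
H(R(0, -2)) - 42751 = -6/(-10) - 42751 = -6*(-⅒) - 42751 = ⅗ - 42751 = -213752/5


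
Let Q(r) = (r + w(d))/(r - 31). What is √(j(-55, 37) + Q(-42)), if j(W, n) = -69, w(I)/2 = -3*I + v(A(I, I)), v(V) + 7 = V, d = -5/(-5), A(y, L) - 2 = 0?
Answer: I*√363467/73 ≈ 8.2587*I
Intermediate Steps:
A(y, L) = 2 (A(y, L) = 2 + 0 = 2)
d = 1 (d = -5*(-⅕) = 1)
v(V) = -7 + V
w(I) = -10 - 6*I (w(I) = 2*(-3*I + (-7 + 2)) = 2*(-3*I - 5) = 2*(-5 - 3*I) = -10 - 6*I)
Q(r) = (-16 + r)/(-31 + r) (Q(r) = (r + (-10 - 6*1))/(r - 31) = (r + (-10 - 6))/(-31 + r) = (r - 16)/(-31 + r) = (-16 + r)/(-31 + r))
√(j(-55, 37) + Q(-42)) = √(-69 + (-16 - 42)/(-31 - 42)) = √(-69 - 58/(-73)) = √(-69 - 1/73*(-58)) = √(-69 + 58/73) = √(-4979/73) = I*√363467/73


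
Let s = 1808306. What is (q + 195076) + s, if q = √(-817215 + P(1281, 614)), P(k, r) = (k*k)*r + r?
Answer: 2003382 + √1006733453 ≈ 2.0351e+6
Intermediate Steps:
P(k, r) = r + r*k² (P(k, r) = k²*r + r = r*k² + r = r + r*k²)
q = √1006733453 (q = √(-817215 + 614*(1 + 1281²)) = √(-817215 + 614*(1 + 1640961)) = √(-817215 + 614*1640962) = √(-817215 + 1007550668) = √1006733453 ≈ 31729.)
(q + 195076) + s = (√1006733453 + 195076) + 1808306 = (195076 + √1006733453) + 1808306 = 2003382 + √1006733453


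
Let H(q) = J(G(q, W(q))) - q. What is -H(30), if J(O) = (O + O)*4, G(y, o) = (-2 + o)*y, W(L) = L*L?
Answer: -215490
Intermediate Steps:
W(L) = L²
G(y, o) = y*(-2 + o)
J(O) = 8*O (J(O) = (2*O)*4 = 8*O)
H(q) = -q + 8*q*(-2 + q²) (H(q) = 8*(q*(-2 + q²)) - q = 8*q*(-2 + q²) - q = -q + 8*q*(-2 + q²))
-H(30) = -30*(-17 + 8*30²) = -30*(-17 + 8*900) = -30*(-17 + 7200) = -30*7183 = -1*215490 = -215490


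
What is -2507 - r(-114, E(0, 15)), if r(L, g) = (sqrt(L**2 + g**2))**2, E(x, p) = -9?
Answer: -15584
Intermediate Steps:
r(L, g) = L**2 + g**2
-2507 - r(-114, E(0, 15)) = -2507 - ((-114)**2 + (-9)**2) = -2507 - (12996 + 81) = -2507 - 1*13077 = -2507 - 13077 = -15584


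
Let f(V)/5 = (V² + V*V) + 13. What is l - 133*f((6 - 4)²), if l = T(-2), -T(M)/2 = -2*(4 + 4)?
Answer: -29893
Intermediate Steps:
T(M) = 32 (T(M) = -(-4)*(4 + 4) = -(-4)*8 = -2*(-16) = 32)
f(V) = 65 + 10*V² (f(V) = 5*((V² + V*V) + 13) = 5*((V² + V²) + 13) = 5*(2*V² + 13) = 5*(13 + 2*V²) = 65 + 10*V²)
l = 32
l - 133*f((6 - 4)²) = 32 - 133*(65 + 10*((6 - 4)²)²) = 32 - 133*(65 + 10*(2²)²) = 32 - 133*(65 + 10*4²) = 32 - 133*(65 + 10*16) = 32 - 133*(65 + 160) = 32 - 133*225 = 32 - 29925 = -29893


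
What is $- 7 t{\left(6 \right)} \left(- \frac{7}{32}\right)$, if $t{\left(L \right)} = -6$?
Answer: $- \frac{147}{16} \approx -9.1875$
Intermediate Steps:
$- 7 t{\left(6 \right)} \left(- \frac{7}{32}\right) = \left(-7\right) \left(-6\right) \left(- \frac{7}{32}\right) = 42 \left(\left(-7\right) \frac{1}{32}\right) = 42 \left(- \frac{7}{32}\right) = - \frac{147}{16}$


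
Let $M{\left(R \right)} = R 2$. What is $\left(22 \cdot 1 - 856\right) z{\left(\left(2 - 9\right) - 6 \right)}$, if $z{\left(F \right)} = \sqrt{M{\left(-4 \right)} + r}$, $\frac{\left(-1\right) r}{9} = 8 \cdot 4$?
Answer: $- 1668 i \sqrt{74} \approx - 14349.0 i$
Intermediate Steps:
$M{\left(R \right)} = 2 R$
$r = -288$ ($r = - 9 \cdot 8 \cdot 4 = \left(-9\right) 32 = -288$)
$z{\left(F \right)} = 2 i \sqrt{74}$ ($z{\left(F \right)} = \sqrt{2 \left(-4\right) - 288} = \sqrt{-8 - 288} = \sqrt{-296} = 2 i \sqrt{74}$)
$\left(22 \cdot 1 - 856\right) z{\left(\left(2 - 9\right) - 6 \right)} = \left(22 \cdot 1 - 856\right) 2 i \sqrt{74} = \left(22 - 856\right) 2 i \sqrt{74} = - 834 \cdot 2 i \sqrt{74} = - 1668 i \sqrt{74}$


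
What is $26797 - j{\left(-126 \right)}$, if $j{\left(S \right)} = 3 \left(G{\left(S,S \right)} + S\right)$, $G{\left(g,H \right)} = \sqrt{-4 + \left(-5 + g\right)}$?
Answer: $27175 - 9 i \sqrt{15} \approx 27175.0 - 34.857 i$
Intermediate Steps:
$G{\left(g,H \right)} = \sqrt{-9 + g}$
$j{\left(S \right)} = 3 S + 3 \sqrt{-9 + S}$ ($j{\left(S \right)} = 3 \left(\sqrt{-9 + S} + S\right) = 3 \left(S + \sqrt{-9 + S}\right) = 3 S + 3 \sqrt{-9 + S}$)
$26797 - j{\left(-126 \right)} = 26797 - \left(3 \left(-126\right) + 3 \sqrt{-9 - 126}\right) = 26797 - \left(-378 + 3 \sqrt{-135}\right) = 26797 - \left(-378 + 3 \cdot 3 i \sqrt{15}\right) = 26797 - \left(-378 + 9 i \sqrt{15}\right) = 26797 + \left(378 - 9 i \sqrt{15}\right) = 27175 - 9 i \sqrt{15}$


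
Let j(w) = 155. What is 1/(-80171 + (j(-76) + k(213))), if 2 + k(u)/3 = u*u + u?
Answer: 1/56724 ≈ 1.7629e-5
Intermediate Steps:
k(u) = -6 + 3*u + 3*u² (k(u) = -6 + 3*(u*u + u) = -6 + 3*(u² + u) = -6 + 3*(u + u²) = -6 + (3*u + 3*u²) = -6 + 3*u + 3*u²)
1/(-80171 + (j(-76) + k(213))) = 1/(-80171 + (155 + (-6 + 3*213 + 3*213²))) = 1/(-80171 + (155 + (-6 + 639 + 3*45369))) = 1/(-80171 + (155 + (-6 + 639 + 136107))) = 1/(-80171 + (155 + 136740)) = 1/(-80171 + 136895) = 1/56724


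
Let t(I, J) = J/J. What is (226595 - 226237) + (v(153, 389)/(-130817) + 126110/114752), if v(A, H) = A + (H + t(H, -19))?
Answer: 2695278227503/7505756192 ≈ 359.09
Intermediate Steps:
t(I, J) = 1
v(A, H) = 1 + A + H (v(A, H) = A + (H + 1) = A + (1 + H) = 1 + A + H)
(226595 - 226237) + (v(153, 389)/(-130817) + 126110/114752) = (226595 - 226237) + ((1 + 153 + 389)/(-130817) + 126110/114752) = 358 + (543*(-1/130817) + 126110*(1/114752)) = 358 + (-543/130817 + 63055/57376) = 358 + 8217510767/7505756192 = 2695278227503/7505756192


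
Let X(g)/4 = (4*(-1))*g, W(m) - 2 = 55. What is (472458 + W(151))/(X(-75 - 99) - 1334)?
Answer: 94503/290 ≈ 325.87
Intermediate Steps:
W(m) = 57 (W(m) = 2 + 55 = 57)
X(g) = -16*g (X(g) = 4*((4*(-1))*g) = 4*(-4*g) = -16*g)
(472458 + W(151))/(X(-75 - 99) - 1334) = (472458 + 57)/(-16*(-75 - 99) - 1334) = 472515/(-16*(-174) - 1334) = 472515/(2784 - 1334) = 472515/1450 = 472515*(1/1450) = 94503/290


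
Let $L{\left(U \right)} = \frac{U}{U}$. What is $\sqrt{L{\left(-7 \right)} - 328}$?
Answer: $i \sqrt{327} \approx 18.083 i$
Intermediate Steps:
$L{\left(U \right)} = 1$
$\sqrt{L{\left(-7 \right)} - 328} = \sqrt{1 - 328} = \sqrt{-327} = i \sqrt{327}$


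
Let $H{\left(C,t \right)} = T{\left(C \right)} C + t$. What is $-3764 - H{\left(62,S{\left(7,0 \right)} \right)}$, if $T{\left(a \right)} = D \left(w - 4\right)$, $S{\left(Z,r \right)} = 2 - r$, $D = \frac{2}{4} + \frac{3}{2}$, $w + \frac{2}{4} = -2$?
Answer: $-2960$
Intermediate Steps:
$w = - \frac{5}{2}$ ($w = - \frac{1}{2} - 2 = - \frac{5}{2} \approx -2.5$)
$D = 2$ ($D = 2 \cdot \frac{1}{4} + 3 \cdot \frac{1}{2} = \frac{1}{2} + \frac{3}{2} = 2$)
$T{\left(a \right)} = -13$ ($T{\left(a \right)} = 2 \left(- \frac{5}{2} - 4\right) = 2 \left(- \frac{13}{2}\right) = -13$)
$H{\left(C,t \right)} = t - 13 C$ ($H{\left(C,t \right)} = - 13 C + t = t - 13 C$)
$-3764 - H{\left(62,S{\left(7,0 \right)} \right)} = -3764 - \left(\left(2 - 0\right) - 806\right) = -3764 - \left(\left(2 + 0\right) - 806\right) = -3764 - \left(2 - 806\right) = -3764 - -804 = -3764 + 804 = -2960$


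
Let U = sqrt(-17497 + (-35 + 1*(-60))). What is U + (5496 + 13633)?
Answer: 19129 + 2*I*sqrt(4398) ≈ 19129.0 + 132.63*I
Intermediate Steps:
U = 2*I*sqrt(4398) (U = sqrt(-17497 + (-35 - 60)) = sqrt(-17497 - 95) = sqrt(-17592) = 2*I*sqrt(4398) ≈ 132.63*I)
U + (5496 + 13633) = 2*I*sqrt(4398) + (5496 + 13633) = 2*I*sqrt(4398) + 19129 = 19129 + 2*I*sqrt(4398)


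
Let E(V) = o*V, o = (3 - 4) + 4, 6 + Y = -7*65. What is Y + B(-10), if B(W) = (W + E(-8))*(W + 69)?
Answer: -2467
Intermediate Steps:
Y = -461 (Y = -6 - 7*65 = -6 - 455 = -461)
o = 3 (o = -1 + 4 = 3)
E(V) = 3*V
B(W) = (-24 + W)*(69 + W) (B(W) = (W + 3*(-8))*(W + 69) = (W - 24)*(69 + W) = (-24 + W)*(69 + W))
Y + B(-10) = -461 + (-1656 + (-10)² + 45*(-10)) = -461 + (-1656 + 100 - 450) = -461 - 2006 = -2467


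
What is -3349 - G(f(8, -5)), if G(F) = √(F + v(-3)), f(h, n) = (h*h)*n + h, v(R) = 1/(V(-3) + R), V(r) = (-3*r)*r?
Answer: -3349 - I*√280830/30 ≈ -3349.0 - 17.664*I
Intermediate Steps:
V(r) = -3*r²
v(R) = 1/(-27 + R) (v(R) = 1/(-3*(-3)² + R) = 1/(-3*9 + R) = 1/(-27 + R))
f(h, n) = h + n*h² (f(h, n) = h²*n + h = n*h² + h = h + n*h²)
G(F) = √(-1/30 + F) (G(F) = √(F + 1/(-27 - 3)) = √(F + 1/(-30)) = √(F - 1/30) = √(-1/30 + F))
-3349 - G(f(8, -5)) = -3349 - √(-30 + 900*(8*(1 + 8*(-5))))/30 = -3349 - √(-30 + 900*(8*(1 - 40)))/30 = -3349 - √(-30 + 900*(8*(-39)))/30 = -3349 - √(-30 + 900*(-312))/30 = -3349 - √(-30 - 280800)/30 = -3349 - √(-280830)/30 = -3349 - I*√280830/30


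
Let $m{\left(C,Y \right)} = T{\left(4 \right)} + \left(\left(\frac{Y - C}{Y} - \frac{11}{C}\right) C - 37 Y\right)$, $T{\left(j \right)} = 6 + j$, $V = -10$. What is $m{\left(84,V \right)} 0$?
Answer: $0$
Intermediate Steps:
$m{\left(C,Y \right)} = 10 - 37 Y + C \left(- \frac{11}{C} + \frac{Y - C}{Y}\right)$ ($m{\left(C,Y \right)} = \left(6 + 4\right) + \left(\left(\frac{Y - C}{Y} - \frac{11}{C}\right) C - 37 Y\right) = 10 + \left(\left(\frac{Y - C}{Y} - \frac{11}{C}\right) C - 37 Y\right) = 10 + \left(\left(- \frac{11}{C} + \frac{Y - C}{Y}\right) C - 37 Y\right) = 10 + \left(C \left(- \frac{11}{C} + \frac{Y - C}{Y}\right) - 37 Y\right) = 10 + \left(- 37 Y + C \left(- \frac{11}{C} + \frac{Y - C}{Y}\right)\right) = 10 - 37 Y + C \left(- \frac{11}{C} + \frac{Y - C}{Y}\right)$)
$m{\left(84,V \right)} 0 = \left(-1 + 84 - -370 - \frac{84^{2}}{-10}\right) 0 = \left(-1 + 84 + 370 - 7056 \left(- \frac{1}{10}\right)\right) 0 = \left(-1 + 84 + 370 + \frac{3528}{5}\right) 0 = \frac{5793}{5} \cdot 0 = 0$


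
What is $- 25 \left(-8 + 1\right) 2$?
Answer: $350$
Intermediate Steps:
$- 25 \left(-8 + 1\right) 2 = - 25 \left(\left(-7\right) 2\right) = \left(-25\right) \left(-14\right) = 350$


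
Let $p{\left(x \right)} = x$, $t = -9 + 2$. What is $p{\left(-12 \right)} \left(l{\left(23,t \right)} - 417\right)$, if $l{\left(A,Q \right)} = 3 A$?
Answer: $4176$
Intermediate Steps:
$t = -7$
$p{\left(-12 \right)} \left(l{\left(23,t \right)} - 417\right) = - 12 \left(3 \cdot 23 - 417\right) = - 12 \left(69 - 417\right) = \left(-12\right) \left(-348\right) = 4176$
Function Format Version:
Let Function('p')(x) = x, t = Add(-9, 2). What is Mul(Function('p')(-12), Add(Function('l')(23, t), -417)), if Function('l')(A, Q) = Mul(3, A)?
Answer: 4176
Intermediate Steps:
t = -7
Mul(Function('p')(-12), Add(Function('l')(23, t), -417)) = Mul(-12, Add(Mul(3, 23), -417)) = Mul(-12, Add(69, -417)) = Mul(-12, -348) = 4176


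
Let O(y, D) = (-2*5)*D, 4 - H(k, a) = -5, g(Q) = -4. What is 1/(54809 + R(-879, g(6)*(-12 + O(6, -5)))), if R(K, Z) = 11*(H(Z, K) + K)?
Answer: 1/45239 ≈ 2.2105e-5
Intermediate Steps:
H(k, a) = 9 (H(k, a) = 4 - 1*(-5) = 4 + 5 = 9)
O(y, D) = -10*D
R(K, Z) = 99 + 11*K (R(K, Z) = 11*(9 + K) = 99 + 11*K)
1/(54809 + R(-879, g(6)*(-12 + O(6, -5)))) = 1/(54809 + (99 + 11*(-879))) = 1/(54809 + (99 - 9669)) = 1/(54809 - 9570) = 1/45239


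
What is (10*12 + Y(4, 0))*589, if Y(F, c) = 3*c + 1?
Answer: 71269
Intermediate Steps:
Y(F, c) = 1 + 3*c
(10*12 + Y(4, 0))*589 = (10*12 + (1 + 3*0))*589 = (120 + (1 + 0))*589 = (120 + 1)*589 = 121*589 = 71269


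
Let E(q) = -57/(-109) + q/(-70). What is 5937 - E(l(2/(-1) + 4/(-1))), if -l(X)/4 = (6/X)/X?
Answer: 67942871/11445 ≈ 5936.5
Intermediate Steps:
l(X) = -24/X² (l(X) = -4*6/X/X = -24/X²)
E(q) = 57/109 - q/70 (E(q) = -57*(-1/109) + q*(-1/70) = 57/109 - q/70)
5937 - E(l(2/(-1) + 4/(-1))) = 5937 - (57/109 - (-12)/(35*(2/(-1) + 4/(-1))²)) = 5937 - (57/109 - (-12)/(35*(2*(-1) + 4*(-1))²)) = 5937 - (57/109 - (-12)/(35*(-2 - 4)²)) = 5937 - (57/109 - (-12)/(35*(-6)²)) = 5937 - (57/109 - (-12)/(35*36)) = 5937 - (57/109 - 1/70*(-⅔)) = 5937 - (57/109 + 1/105) = 5937 - 1*6094/11445 = 5937 - 6094/11445 = 67942871/11445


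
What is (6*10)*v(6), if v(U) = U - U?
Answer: 0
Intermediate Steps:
v(U) = 0
(6*10)*v(6) = (6*10)*0 = 60*0 = 0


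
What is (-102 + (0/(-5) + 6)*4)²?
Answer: 6084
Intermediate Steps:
(-102 + (0/(-5) + 6)*4)² = (-102 + (0*(-⅕) + 6)*4)² = (-102 + (0 + 6)*4)² = (-102 + 6*4)² = (-102 + 24)² = (-78)² = 6084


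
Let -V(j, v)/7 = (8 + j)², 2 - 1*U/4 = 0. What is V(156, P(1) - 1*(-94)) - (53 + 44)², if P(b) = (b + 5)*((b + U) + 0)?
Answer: -197681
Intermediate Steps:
U = 8 (U = 8 - 4*0 = 8 + 0 = 8)
P(b) = (5 + b)*(8 + b) (P(b) = (b + 5)*((b + 8) + 0) = (5 + b)*((8 + b) + 0) = (5 + b)*(8 + b))
V(j, v) = -7*(8 + j)²
V(156, P(1) - 1*(-94)) - (53 + 44)² = -7*(8 + 156)² - (53 + 44)² = -7*164² - 1*97² = -7*26896 - 1*9409 = -188272 - 9409 = -197681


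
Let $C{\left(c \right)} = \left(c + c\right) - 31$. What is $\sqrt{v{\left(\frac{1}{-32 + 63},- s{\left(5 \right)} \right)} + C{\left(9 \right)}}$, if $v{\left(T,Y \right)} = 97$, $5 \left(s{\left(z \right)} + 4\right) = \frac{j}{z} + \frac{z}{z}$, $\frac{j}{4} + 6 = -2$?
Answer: $2 \sqrt{21} \approx 9.1651$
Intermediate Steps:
$j = -32$ ($j = -24 + 4 \left(-2\right) = -24 - 8 = -32$)
$s{\left(z \right)} = - \frac{19}{5} - \frac{32}{5 z}$ ($s{\left(z \right)} = -4 + \frac{- \frac{32}{z} + \frac{z}{z}}{5} = -4 + \frac{- \frac{32}{z} + 1}{5} = -4 + \frac{1 - \frac{32}{z}}{5} = -4 + \left(\frac{1}{5} - \frac{32}{5 z}\right) = - \frac{19}{5} - \frac{32}{5 z}$)
$C{\left(c \right)} = -31 + 2 c$ ($C{\left(c \right)} = 2 c - 31 = -31 + 2 c$)
$\sqrt{v{\left(\frac{1}{-32 + 63},- s{\left(5 \right)} \right)} + C{\left(9 \right)}} = \sqrt{97 + \left(-31 + 2 \cdot 9\right)} = \sqrt{97 + \left(-31 + 18\right)} = \sqrt{97 - 13} = \sqrt{84} = 2 \sqrt{21}$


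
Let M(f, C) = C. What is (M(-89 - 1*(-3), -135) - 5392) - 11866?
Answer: -17393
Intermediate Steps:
(M(-89 - 1*(-3), -135) - 5392) - 11866 = (-135 - 5392) - 11866 = -5527 - 11866 = -17393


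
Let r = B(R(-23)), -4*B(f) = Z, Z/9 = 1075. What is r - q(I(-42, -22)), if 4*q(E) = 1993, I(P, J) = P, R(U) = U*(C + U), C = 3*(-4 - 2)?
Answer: -2917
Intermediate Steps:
C = -18 (C = 3*(-6) = -18)
Z = 9675 (Z = 9*1075 = 9675)
R(U) = U*(-18 + U)
B(f) = -9675/4 (B(f) = -1/4*9675 = -9675/4)
q(E) = 1993/4 (q(E) = (1/4)*1993 = 1993/4)
r = -9675/4 ≈ -2418.8
r - q(I(-42, -22)) = -9675/4 - 1*1993/4 = -9675/4 - 1993/4 = -2917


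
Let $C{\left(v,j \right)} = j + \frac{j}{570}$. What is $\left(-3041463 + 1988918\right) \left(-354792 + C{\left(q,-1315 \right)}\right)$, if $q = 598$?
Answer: $\frac{42729602043245}{114} \approx 3.7482 \cdot 10^{11}$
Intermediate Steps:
$C{\left(v,j \right)} = \frac{571 j}{570}$ ($C{\left(v,j \right)} = j + j \frac{1}{570} = j + \frac{j}{570} = \frac{571 j}{570}$)
$\left(-3041463 + 1988918\right) \left(-354792 + C{\left(q,-1315 \right)}\right) = \left(-3041463 + 1988918\right) \left(-354792 + \frac{571}{570} \left(-1315\right)\right) = - 1052545 \left(-354792 - \frac{150173}{114}\right) = \left(-1052545\right) \left(- \frac{40596461}{114}\right) = \frac{42729602043245}{114}$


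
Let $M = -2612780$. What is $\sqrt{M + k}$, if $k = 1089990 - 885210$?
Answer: $40 i \sqrt{1505} \approx 1551.8 i$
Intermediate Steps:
$k = 204780$ ($k = 1089990 - 885210 = 204780$)
$\sqrt{M + k} = \sqrt{-2612780 + 204780} = \sqrt{-2408000} = 40 i \sqrt{1505}$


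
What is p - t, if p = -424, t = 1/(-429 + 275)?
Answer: -65295/154 ≈ -423.99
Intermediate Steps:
t = -1/154 (t = 1/(-154) = -1/154 ≈ -0.0064935)
p - t = -424 - 1*(-1/154) = -424 + 1/154 = -65295/154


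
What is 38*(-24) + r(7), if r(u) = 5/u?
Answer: -6379/7 ≈ -911.29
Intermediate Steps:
38*(-24) + r(7) = 38*(-24) + 5/7 = -912 + 5*(⅐) = -912 + 5/7 = -6379/7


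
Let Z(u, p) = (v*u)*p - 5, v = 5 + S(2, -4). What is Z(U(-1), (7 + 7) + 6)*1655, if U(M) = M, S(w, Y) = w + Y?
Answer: -107575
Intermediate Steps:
S(w, Y) = Y + w
v = 3 (v = 5 + (-4 + 2) = 5 - 2 = 3)
Z(u, p) = -5 + 3*p*u (Z(u, p) = (3*u)*p - 5 = 3*p*u - 5 = -5 + 3*p*u)
Z(U(-1), (7 + 7) + 6)*1655 = (-5 + 3*((7 + 7) + 6)*(-1))*1655 = (-5 + 3*(14 + 6)*(-1))*1655 = (-5 + 3*20*(-1))*1655 = (-5 - 60)*1655 = -65*1655 = -107575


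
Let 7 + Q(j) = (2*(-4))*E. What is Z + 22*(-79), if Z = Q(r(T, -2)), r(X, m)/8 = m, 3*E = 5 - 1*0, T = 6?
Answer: -5275/3 ≈ -1758.3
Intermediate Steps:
E = 5/3 (E = (5 - 1*0)/3 = (5 + 0)/3 = (⅓)*5 = 5/3 ≈ 1.6667)
r(X, m) = 8*m
Q(j) = -61/3 (Q(j) = -7 + (2*(-4))*(5/3) = -7 - 8*5/3 = -7 - 40/3 = -61/3)
Z = -61/3 ≈ -20.333
Z + 22*(-79) = -61/3 + 22*(-79) = -61/3 - 1738 = -5275/3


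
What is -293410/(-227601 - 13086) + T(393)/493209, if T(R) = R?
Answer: 5363223803/4396629429 ≈ 1.2198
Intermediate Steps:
-293410/(-227601 - 13086) + T(393)/493209 = -293410/(-227601 - 13086) + 393/493209 = -293410/(-240687) + 393*(1/493209) = -293410*(-1/240687) + 131/164403 = 293410/240687 + 131/164403 = 5363223803/4396629429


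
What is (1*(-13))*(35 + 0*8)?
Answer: -455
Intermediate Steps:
(1*(-13))*(35 + 0*8) = -13*(35 + 0) = -13*35 = -455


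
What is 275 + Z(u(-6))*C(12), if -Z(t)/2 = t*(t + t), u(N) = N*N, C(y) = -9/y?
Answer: 4163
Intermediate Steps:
u(N) = N²
Z(t) = -4*t² (Z(t) = -2*t*(t + t) = -2*t*2*t = -4*t²)
275 + Z(u(-6))*C(12) = 275 + (-4*((-6)²)²)*(-9/12) = 275 + (-4*36²)*(-9*1/12) = 275 - 4*1296*(-¾) = 275 - 5184*(-¾) = 275 + 3888 = 4163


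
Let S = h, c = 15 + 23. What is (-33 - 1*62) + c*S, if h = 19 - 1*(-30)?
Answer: 1767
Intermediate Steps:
h = 49 (h = 19 + 30 = 49)
c = 38
S = 49
(-33 - 1*62) + c*S = (-33 - 1*62) + 38*49 = (-33 - 62) + 1862 = -95 + 1862 = 1767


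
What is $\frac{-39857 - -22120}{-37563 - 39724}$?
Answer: $\frac{17737}{77287} \approx 0.2295$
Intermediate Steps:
$\frac{-39857 - -22120}{-37563 - 39724} = \frac{-39857 + 22120}{-77287} = \left(-17737\right) \left(- \frac{1}{77287}\right) = \frac{17737}{77287}$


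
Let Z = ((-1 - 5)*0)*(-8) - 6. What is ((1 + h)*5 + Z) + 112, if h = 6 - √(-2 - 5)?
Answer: 141 - 5*I*√7 ≈ 141.0 - 13.229*I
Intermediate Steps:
h = 6 - I*√7 (h = 6 - √(-7) = 6 - I*√7 ≈ 6.0 - 2.6458*I)
Z = -6 (Z = -6*0*(-8) - 6 = 0*(-8) - 6 = 0 - 6 = -6)
((1 + h)*5 + Z) + 112 = ((1 + (6 - I*√7))*5 - 6) + 112 = ((7 - I*√7)*5 - 6) + 112 = ((35 - 5*I*√7) - 6) + 112 = (29 - 5*I*√7) + 112 = 141 - 5*I*√7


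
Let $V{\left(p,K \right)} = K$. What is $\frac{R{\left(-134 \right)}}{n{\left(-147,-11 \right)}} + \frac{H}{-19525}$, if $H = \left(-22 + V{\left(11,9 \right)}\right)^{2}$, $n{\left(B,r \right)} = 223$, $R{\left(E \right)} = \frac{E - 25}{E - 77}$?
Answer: $- \frac{4847482}{918709825} \approx -0.0052764$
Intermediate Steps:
$R{\left(E \right)} = \frac{-25 + E}{-77 + E}$
$H = 169$ ($H = \left(-22 + 9\right)^{2} = \left(-13\right)^{2} = 169$)
$\frac{R{\left(-134 \right)}}{n{\left(-147,-11 \right)}} + \frac{H}{-19525} = \frac{\frac{1}{-77 - 134} \left(-25 - 134\right)}{223} + \frac{169}{-19525} = \frac{1}{-211} \left(-159\right) \frac{1}{223} + 169 \left(- \frac{1}{19525}\right) = \left(- \frac{1}{211}\right) \left(-159\right) \frac{1}{223} - \frac{169}{19525} = \frac{159}{211} \cdot \frac{1}{223} - \frac{169}{19525} = \frac{159}{47053} - \frac{169}{19525} = - \frac{4847482}{918709825}$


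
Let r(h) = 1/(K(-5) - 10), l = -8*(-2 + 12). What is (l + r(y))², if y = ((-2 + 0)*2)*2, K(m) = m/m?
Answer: 519841/81 ≈ 6417.8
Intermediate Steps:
K(m) = 1
y = -8 (y = -2*2*2 = -4*2 = -8)
l = -80 (l = -8*10 = -80)
r(h) = -⅑ (r(h) = 1/(1 - 10) = 1/(-9) = -⅑)
(l + r(y))² = (-80 - ⅑)² = (-721/9)² = 519841/81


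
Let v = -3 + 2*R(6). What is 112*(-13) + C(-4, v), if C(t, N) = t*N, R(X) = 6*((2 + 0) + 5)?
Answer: -1780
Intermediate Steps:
R(X) = 42 (R(X) = 6*(2 + 5) = 6*7 = 42)
v = 81 (v = -3 + 2*42 = -3 + 84 = 81)
C(t, N) = N*t
112*(-13) + C(-4, v) = 112*(-13) + 81*(-4) = -1456 - 324 = -1780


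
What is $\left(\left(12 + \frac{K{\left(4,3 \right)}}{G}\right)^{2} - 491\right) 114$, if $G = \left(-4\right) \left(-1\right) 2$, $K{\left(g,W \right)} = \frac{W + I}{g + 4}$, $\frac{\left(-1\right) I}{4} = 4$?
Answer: $- \frac{82143327}{2048} \approx -40109.0$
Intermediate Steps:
$I = -16$ ($I = \left(-4\right) 4 = -16$)
$K{\left(g,W \right)} = \frac{-16 + W}{4 + g}$ ($K{\left(g,W \right)} = \frac{W - 16}{g + 4} = \frac{-16 + W}{4 + g}$)
$G = 8$ ($G = 4 \cdot 2 = 8$)
$\left(\left(12 + \frac{K{\left(4,3 \right)}}{G}\right)^{2} - 491\right) 114 = \left(\left(12 + \frac{\frac{1}{4 + 4} \left(-16 + 3\right)}{8}\right)^{2} - 491\right) 114 = \left(\left(12 + \frac{1}{8} \left(-13\right) \frac{1}{8}\right)^{2} - 491\right) 114 = \left(\left(12 - \frac{13}{64}\right)^{2} - 491\right) 114 = \left(\left(\frac{755}{64}\right)^{2} - 491\right) 114 = \left(\frac{570025}{4096} - 491\right) 114 = \left(- \frac{1441111}{4096}\right) 114 = - \frac{82143327}{2048}$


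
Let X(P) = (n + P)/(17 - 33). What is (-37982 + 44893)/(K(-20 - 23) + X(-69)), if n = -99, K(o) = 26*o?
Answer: -13822/2215 ≈ -6.2402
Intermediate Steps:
X(P) = 99/16 - P/16 (X(P) = (-99 + P)/(17 - 33) = (-99 + P)/(-16) = (-99 + P)*(-1/16) = 99/16 - P/16)
(-37982 + 44893)/(K(-20 - 23) + X(-69)) = (-37982 + 44893)/(26*(-20 - 23) + (99/16 - 1/16*(-69))) = 6911/(26*(-43) + (99/16 + 69/16)) = 6911/(-1118 + 21/2) = 6911/(-2215/2) = 6911*(-2/2215) = -13822/2215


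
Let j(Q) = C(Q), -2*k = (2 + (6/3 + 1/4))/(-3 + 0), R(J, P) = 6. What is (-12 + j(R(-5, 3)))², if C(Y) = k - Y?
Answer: 172225/576 ≈ 299.00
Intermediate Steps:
k = 17/24 (k = -(2 + (6/3 + 1/4))/(2*(-3 + 0)) = -(2 + (6*(⅓) + 1*(¼)))/(2*(-3)) = -(2 + (2 + ¼))*(-1)/(2*3) = -(2 + 9/4)*(-1)/(2*3) = -17*(-1)/(8*3) = -½*(-17/12) = 17/24 ≈ 0.70833)
C(Y) = 17/24 - Y
j(Q) = 17/24 - Q
(-12 + j(R(-5, 3)))² = (-12 + (17/24 - 1*6))² = (-12 + (17/24 - 6))² = (-12 - 127/24)² = (-415/24)² = 172225/576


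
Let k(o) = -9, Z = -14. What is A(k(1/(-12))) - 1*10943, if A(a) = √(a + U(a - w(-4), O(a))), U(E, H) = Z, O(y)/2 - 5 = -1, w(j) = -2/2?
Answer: -10943 + I*√23 ≈ -10943.0 + 4.7958*I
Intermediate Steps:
w(j) = -1 (w(j) = -2*½ = -1)
O(y) = 8 (O(y) = 10 + 2*(-1) = 10 - 2 = 8)
U(E, H) = -14
A(a) = √(-14 + a) (A(a) = √(a - 14) = √(-14 + a))
A(k(1/(-12))) - 1*10943 = √(-14 - 9) - 1*10943 = √(-23) - 10943 = I*√23 - 10943 = -10943 + I*√23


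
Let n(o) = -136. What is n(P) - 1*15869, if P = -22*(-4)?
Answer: -16005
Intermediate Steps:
P = 88
n(P) - 1*15869 = -136 - 1*15869 = -136 - 15869 = -16005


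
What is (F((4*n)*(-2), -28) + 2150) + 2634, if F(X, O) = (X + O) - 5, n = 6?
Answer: 4703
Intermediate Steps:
F(X, O) = -5 + O + X (F(X, O) = (O + X) - 5 = -5 + O + X)
(F((4*n)*(-2), -28) + 2150) + 2634 = ((-5 - 28 + (4*6)*(-2)) + 2150) + 2634 = ((-5 - 28 + 24*(-2)) + 2150) + 2634 = ((-5 - 28 - 48) + 2150) + 2634 = (-81 + 2150) + 2634 = 2069 + 2634 = 4703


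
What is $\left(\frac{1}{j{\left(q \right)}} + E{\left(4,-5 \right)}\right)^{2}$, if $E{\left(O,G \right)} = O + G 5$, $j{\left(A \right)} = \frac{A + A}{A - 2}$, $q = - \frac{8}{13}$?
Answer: $\frac{22801}{64} \approx 356.27$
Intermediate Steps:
$q = - \frac{8}{13}$ ($q = \left(-8\right) \frac{1}{13} = - \frac{8}{13} \approx -0.61539$)
$j{\left(A \right)} = \frac{2 A}{-2 + A}$
$E{\left(O,G \right)} = O + 5 G$
$\left(\frac{1}{j{\left(q \right)}} + E{\left(4,-5 \right)}\right)^{2} = \left(\frac{1}{2 \left(- \frac{8}{13}\right) \frac{1}{-2 - \frac{8}{13}}} + \left(4 + 5 \left(-5\right)\right)\right)^{2} = \left(\frac{1}{2 \left(- \frac{8}{13}\right) \frac{1}{- \frac{34}{13}}} + \left(4 - 25\right)\right)^{2} = \left(\frac{1}{2 \left(- \frac{8}{13}\right) \left(- \frac{13}{34}\right)} - 21\right)^{2} = \left(\frac{1}{\frac{8}{17}} - 21\right)^{2} = \left(\frac{17}{8} - 21\right)^{2} = \left(- \frac{151}{8}\right)^{2} = \frac{22801}{64}$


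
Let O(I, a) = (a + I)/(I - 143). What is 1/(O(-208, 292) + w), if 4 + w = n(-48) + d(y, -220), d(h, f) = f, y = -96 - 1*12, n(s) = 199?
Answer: -117/2953 ≈ -0.039621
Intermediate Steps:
y = -108 (y = -96 - 12 = -108)
w = -25 (w = -4 + (199 - 220) = -4 - 21 = -25)
O(I, a) = (I + a)/(-143 + I)
1/(O(-208, 292) + w) = 1/((-208 + 292)/(-143 - 208) - 25) = 1/(84/(-351) - 25) = 1/(-1/351*84 - 25) = 1/(-28/117 - 25) = 1/(-2953/117) = -117/2953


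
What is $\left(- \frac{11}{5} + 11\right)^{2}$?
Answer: $\frac{1936}{25} \approx 77.44$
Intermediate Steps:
$\left(- \frac{11}{5} + 11\right)^{2} = \left(\frac{44}{5}\right)^{2} = \frac{1936}{25}$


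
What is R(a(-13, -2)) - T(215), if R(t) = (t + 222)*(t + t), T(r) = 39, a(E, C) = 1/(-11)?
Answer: -9601/121 ≈ -79.347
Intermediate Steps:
a(E, C) = -1/11
R(t) = 2*t*(222 + t) (R(t) = (222 + t)*(2*t) = 2*t*(222 + t))
R(a(-13, -2)) - T(215) = 2*(-1/11)*(222 - 1/11) - 1*39 = 2*(-1/11)*(2441/11) - 39 = -4882/121 - 39 = -9601/121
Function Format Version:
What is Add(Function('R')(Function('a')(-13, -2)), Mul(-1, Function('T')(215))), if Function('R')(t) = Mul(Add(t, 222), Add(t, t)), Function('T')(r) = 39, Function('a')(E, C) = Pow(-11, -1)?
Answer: Rational(-9601, 121) ≈ -79.347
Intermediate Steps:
Function('a')(E, C) = Rational(-1, 11)
Function('R')(t) = Mul(2, t, Add(222, t)) (Function('R')(t) = Mul(Add(222, t), Mul(2, t)) = Mul(2, t, Add(222, t)))
Add(Function('R')(Function('a')(-13, -2)), Mul(-1, Function('T')(215))) = Add(Mul(2, Rational(-1, 11), Add(222, Rational(-1, 11))), Mul(-1, 39)) = Add(Mul(2, Rational(-1, 11), Rational(2441, 11)), -39) = Add(Rational(-4882, 121), -39) = Rational(-9601, 121)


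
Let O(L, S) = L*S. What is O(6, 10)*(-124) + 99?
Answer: -7341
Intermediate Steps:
O(6, 10)*(-124) + 99 = (6*10)*(-124) + 99 = 60*(-124) + 99 = -7440 + 99 = -7341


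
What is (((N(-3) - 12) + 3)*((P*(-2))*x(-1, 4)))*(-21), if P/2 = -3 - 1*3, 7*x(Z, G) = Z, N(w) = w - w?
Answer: -648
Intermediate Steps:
N(w) = 0
x(Z, G) = Z/7
P = -12 (P = 2*(-3 - 1*3) = 2*(-3 - 3) = 2*(-6) = -12)
(((N(-3) - 12) + 3)*((P*(-2))*x(-1, 4)))*(-21) = (((0 - 12) + 3)*((-12*(-2))*((1/7)*(-1))))*(-21) = ((-12 + 3)*(24*(-1/7)))*(-21) = -9*(-24/7)*(-21) = (216/7)*(-21) = -648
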